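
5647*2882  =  16274654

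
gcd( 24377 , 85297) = 1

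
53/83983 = 53/83983 = 0.00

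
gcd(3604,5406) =1802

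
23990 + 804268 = 828258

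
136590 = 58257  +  78333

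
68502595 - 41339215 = 27163380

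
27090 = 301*90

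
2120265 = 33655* 63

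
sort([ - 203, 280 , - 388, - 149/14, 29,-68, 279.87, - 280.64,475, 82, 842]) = [ - 388, - 280.64, - 203, - 68,  -  149/14,29,82 , 279.87,280, 475,842]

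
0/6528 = 0 = 0.00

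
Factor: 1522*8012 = 12194264= 2^3*761^1*2003^1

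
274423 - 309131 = -34708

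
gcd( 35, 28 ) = 7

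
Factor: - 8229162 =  - 2^1* 3^1*1069^1 * 1283^1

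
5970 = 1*5970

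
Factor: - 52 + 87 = 35 = 5^1*7^1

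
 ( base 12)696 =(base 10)978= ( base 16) 3D2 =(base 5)12403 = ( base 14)4DC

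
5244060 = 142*36930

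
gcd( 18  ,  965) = 1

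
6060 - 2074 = 3986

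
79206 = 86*921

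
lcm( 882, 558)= 27342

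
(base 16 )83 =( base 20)6b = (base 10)131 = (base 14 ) 95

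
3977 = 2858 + 1119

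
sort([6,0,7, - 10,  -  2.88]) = [ - 10, - 2.88,0 , 6, 7]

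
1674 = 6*279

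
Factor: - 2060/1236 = -5/3 = -3^ (-1)*5^1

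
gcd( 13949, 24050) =481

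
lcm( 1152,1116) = 35712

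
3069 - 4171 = - 1102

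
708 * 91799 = 64993692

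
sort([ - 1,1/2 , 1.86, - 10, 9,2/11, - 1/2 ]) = [  -  10, - 1, - 1/2,  2/11, 1/2,1.86, 9] 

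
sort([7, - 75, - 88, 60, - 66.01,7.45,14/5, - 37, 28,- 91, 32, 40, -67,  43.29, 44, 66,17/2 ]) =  [ - 91, - 88,-75,-67, - 66.01,-37,14/5, 7 , 7.45, 17/2, 28, 32 , 40, 43.29,44, 60, 66 ] 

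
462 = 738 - 276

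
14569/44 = 331+5/44 = 331.11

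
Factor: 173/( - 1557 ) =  - 1/9 = - 3^( - 2)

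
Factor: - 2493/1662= - 3/2 = - 2^( - 1)*3^1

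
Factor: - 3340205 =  - 5^1*11^2*5521^1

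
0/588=0 =0.00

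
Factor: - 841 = - 29^2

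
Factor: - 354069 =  - 3^2*39341^1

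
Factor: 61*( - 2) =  - 2^1*61^1 = - 122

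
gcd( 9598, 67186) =9598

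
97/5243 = 97/5243 = 0.02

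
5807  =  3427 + 2380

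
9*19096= 171864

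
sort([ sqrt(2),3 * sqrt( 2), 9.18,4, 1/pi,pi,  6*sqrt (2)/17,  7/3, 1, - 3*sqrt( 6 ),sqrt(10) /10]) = [ - 3*sqrt( 6 ),sqrt(10) /10 , 1/pi,6*sqrt( 2)/17 , 1,  sqrt( 2), 7/3,pi,4,3  *sqrt( 2),9.18]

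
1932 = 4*483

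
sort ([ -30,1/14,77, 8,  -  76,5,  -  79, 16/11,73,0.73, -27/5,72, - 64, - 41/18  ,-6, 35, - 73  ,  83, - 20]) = [ - 79, - 76,-73, - 64, - 30,  -  20, - 6, - 27/5,- 41/18,1/14,0.73,16/11, 5 , 8, 35,72,73,  77,  83 ]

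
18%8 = 2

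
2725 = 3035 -310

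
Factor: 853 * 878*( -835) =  - 2^1 * 5^1*167^1*439^1*853^1 = - 625359890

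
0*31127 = 0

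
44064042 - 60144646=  - 16080604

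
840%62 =34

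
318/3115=318/3115 = 0.10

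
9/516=3/172 = 0.02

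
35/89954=35/89954= 0.00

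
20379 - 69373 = -48994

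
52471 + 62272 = 114743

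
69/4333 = 69/4333=   0.02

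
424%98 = 32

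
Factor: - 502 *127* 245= - 2^1*5^1 * 7^2*127^1 * 251^1 = -  15619730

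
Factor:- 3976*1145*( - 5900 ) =26859868000 = 2^5 * 5^3 *7^1*59^1 * 71^1*229^1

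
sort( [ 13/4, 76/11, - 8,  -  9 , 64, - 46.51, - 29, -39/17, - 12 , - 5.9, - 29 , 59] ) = [ - 46.51, - 29 , - 29 , - 12, - 9 , - 8, - 5.9, - 39/17 , 13/4,  76/11,59,64]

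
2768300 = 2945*940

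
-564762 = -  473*1194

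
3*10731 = 32193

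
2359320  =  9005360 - 6646040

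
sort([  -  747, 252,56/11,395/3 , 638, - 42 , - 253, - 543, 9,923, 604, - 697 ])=[ - 747 , - 697 , - 543, - 253, - 42,56/11, 9,395/3, 252, 604, 638,923 ] 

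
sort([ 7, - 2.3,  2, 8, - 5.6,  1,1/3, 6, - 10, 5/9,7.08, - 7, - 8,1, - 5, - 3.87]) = [ - 10 ,  -  8, - 7, - 5.6, - 5, - 3.87, - 2.3,1/3 , 5/9,1,  1,2, 6, 7,7.08, 8]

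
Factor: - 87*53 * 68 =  - 313548= - 2^2 * 3^1*17^1*29^1 * 53^1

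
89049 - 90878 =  - 1829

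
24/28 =6/7=0.86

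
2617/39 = 2617/39=67.10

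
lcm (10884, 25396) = 76188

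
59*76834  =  4533206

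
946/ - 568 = -2 + 95/284 = - 1.67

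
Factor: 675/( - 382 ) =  -2^ ( - 1)*3^3 * 5^2*191^(  -  1) 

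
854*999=853146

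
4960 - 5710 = -750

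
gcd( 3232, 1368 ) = 8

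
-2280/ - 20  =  114+ 0/1 = 114.00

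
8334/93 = 89 + 19/31 = 89.61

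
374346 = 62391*6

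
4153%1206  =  535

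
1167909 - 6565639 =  - 5397730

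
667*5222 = 3483074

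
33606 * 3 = 100818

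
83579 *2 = 167158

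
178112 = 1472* 121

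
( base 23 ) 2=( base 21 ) 2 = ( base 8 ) 2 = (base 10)2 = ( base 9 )2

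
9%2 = 1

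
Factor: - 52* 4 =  - 2^4 * 13^1 = - 208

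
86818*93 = 8074074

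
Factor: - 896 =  - 2^7*7^1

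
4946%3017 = 1929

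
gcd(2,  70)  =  2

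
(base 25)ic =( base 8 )716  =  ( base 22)l0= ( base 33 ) e0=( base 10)462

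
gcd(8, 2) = 2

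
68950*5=344750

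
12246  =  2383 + 9863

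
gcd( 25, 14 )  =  1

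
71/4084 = 71/4084 = 0.02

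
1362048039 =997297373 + 364750666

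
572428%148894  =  125746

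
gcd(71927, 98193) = 1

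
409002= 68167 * 6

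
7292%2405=77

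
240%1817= 240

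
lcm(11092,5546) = 11092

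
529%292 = 237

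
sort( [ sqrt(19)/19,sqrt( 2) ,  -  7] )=[ - 7,  sqrt(19)/19, sqrt( 2)] 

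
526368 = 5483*96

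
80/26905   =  16/5381 = 0.00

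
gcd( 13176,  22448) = 488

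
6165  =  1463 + 4702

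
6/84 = 1/14 =0.07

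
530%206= 118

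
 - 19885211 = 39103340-58988551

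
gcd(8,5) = 1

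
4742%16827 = 4742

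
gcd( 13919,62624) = 1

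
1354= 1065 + 289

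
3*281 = 843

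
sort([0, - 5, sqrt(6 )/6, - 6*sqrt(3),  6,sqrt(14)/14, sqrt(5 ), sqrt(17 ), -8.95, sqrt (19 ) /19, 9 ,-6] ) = [ -6*sqrt(3), - 8.95,-6,-5, 0,  sqrt(19)/19,sqrt(14)/14,sqrt(6) /6, sqrt( 5),sqrt( 17 ),6,9] 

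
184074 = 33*5578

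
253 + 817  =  1070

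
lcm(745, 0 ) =0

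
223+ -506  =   - 283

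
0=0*693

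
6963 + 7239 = 14202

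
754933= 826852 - 71919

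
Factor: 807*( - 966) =  -  779562 = - 2^1*3^2*7^1 * 23^1*269^1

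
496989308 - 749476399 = - 252487091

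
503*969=487407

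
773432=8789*88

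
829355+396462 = 1225817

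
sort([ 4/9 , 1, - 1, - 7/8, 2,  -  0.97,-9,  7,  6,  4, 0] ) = [ - 9, - 1,-0.97,  -  7/8 , 0,4/9,1,2, 4,6,7 ]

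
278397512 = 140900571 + 137496941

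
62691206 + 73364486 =136055692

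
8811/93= 2937/31 = 94.74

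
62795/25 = 2511  +  4/5 = 2511.80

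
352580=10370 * 34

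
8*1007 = 8056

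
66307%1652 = 227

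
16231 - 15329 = 902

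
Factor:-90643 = - 7^1*23^1*563^1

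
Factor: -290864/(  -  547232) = 2^ ( - 1)*7^1*53^1 * 349^( -1 ) = 371/698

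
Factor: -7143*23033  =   - 164524719 = - 3^1*31^1 * 743^1*2381^1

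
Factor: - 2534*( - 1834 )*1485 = 2^2*3^3 * 5^1*7^2 * 11^1*131^1*181^1 =6901323660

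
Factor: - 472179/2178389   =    -  3^1 * 157393^1*2178389^( - 1) 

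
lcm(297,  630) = 20790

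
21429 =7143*3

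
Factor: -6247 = -6247^1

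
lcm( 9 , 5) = 45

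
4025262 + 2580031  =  6605293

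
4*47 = 188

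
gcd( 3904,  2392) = 8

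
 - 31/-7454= 31/7454 = 0.00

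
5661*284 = 1607724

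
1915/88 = 21  +  67/88=21.76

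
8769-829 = 7940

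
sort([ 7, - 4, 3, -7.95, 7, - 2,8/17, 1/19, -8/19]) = [ - 7.95,- 4, -2, - 8/19,1/19, 8/17, 3, 7, 7 ] 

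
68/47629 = 68/47629 = 0.00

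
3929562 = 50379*78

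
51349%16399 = 2152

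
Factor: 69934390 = 2^1 * 5^1*137^1*51047^1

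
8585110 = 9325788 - 740678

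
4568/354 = 2284/177 = 12.90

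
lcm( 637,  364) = 2548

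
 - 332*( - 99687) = 33096084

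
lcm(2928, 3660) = 14640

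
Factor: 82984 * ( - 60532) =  -5023187488 = - 2^5*11^1 *23^1*37^1*  41^1 * 409^1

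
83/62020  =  83/62020  =  0.00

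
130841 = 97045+33796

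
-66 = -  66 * 1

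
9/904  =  9/904= 0.01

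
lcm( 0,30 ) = 0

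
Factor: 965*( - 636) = - 2^2*3^1*5^1 *53^1*193^1 = -613740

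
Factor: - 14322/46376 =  - 21/68 = -2^( - 2)*3^1*7^1*17^( - 1)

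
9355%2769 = 1048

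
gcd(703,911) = 1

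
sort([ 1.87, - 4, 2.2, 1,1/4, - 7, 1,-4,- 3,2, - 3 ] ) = [ - 7,-4, - 4, - 3,- 3,1/4 , 1 , 1, 1.87, 2,2.2]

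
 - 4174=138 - 4312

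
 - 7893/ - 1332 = 877/148 = 5.93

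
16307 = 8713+7594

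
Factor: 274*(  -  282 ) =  - 77268 = - 2^2*3^1*47^1*137^1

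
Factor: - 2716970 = -2^1*5^1*  97^1 * 2801^1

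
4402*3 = 13206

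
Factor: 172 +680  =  2^2*3^1*71^1 =852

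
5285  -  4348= 937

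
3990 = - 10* (-399) 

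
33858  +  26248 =60106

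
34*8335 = 283390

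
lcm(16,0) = 0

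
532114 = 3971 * 134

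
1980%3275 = 1980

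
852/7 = 852/7=121.71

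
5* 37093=185465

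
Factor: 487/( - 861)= - 3^ (-1)*7^(  -  1)*41^(  -  1 ) * 487^1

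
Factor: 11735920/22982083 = 2^4*5^1*7^1*19^1*23^ ( - 1) * 1103^1*999221^(  -  1) 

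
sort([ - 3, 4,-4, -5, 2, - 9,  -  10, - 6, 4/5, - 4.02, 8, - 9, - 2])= [ - 10, - 9 , - 9, - 6, - 5, -4.02, - 4 , - 3, - 2,  4/5,2,4, 8]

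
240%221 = 19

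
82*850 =69700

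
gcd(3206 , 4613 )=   7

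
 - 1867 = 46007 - 47874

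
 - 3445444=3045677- 6491121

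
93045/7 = 13292+ 1/7 = 13292.14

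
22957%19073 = 3884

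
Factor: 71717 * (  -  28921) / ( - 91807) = 29^1*2473^1*28921^1*91807^( - 1 ) = 2074127357/91807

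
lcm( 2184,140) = 10920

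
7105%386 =157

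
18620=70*266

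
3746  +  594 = 4340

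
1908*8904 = 16988832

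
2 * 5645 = 11290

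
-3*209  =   - 627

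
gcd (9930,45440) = 10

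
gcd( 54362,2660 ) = 14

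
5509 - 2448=3061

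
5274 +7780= 13054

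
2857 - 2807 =50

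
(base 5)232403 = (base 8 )20436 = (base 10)8478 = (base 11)6408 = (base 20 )113i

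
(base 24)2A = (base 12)4A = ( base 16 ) 3a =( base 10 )58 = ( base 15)3D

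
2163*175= 378525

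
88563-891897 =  - 803334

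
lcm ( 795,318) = 1590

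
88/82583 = 88/82583 = 0.00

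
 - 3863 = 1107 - 4970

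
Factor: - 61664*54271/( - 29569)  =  3346566944/29569 = 2^5*7^1 * 41^1 * 47^1 *7753^1 * 29569^ (  -  1 )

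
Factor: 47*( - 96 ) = -4512 = -2^5*3^1 * 47^1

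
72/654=12/109= 0.11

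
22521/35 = 22521/35  =  643.46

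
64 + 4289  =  4353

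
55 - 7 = 48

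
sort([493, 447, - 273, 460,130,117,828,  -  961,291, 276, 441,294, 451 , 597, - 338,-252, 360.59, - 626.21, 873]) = [ - 961, - 626.21, - 338, - 273, - 252, 117, 130, 276,291,294,360.59, 441, 447,451, 460, 493,597, 828, 873 ]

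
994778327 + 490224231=1485002558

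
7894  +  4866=12760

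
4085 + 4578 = 8663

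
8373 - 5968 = 2405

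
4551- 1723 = 2828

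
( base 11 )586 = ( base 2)1010111011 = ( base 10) 699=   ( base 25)12o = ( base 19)1HF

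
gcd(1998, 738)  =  18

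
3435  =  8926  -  5491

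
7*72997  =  510979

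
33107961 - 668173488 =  - 635065527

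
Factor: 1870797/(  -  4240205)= -3^1*5^(-1)*19^1*23^1 * 73^(-1)*1427^1*11617^(-1 ) 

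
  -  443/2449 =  - 1 + 2006/2449 = - 0.18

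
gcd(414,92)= 46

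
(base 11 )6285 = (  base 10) 8321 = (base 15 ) 26EB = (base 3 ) 102102012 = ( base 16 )2081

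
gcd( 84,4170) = 6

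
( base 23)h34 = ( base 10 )9066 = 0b10001101101010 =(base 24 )fhi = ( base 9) 13383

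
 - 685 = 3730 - 4415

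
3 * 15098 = 45294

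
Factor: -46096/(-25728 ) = 2^(-3)*3^( - 1 )*43^1 = 43/24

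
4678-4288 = 390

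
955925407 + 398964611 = 1354890018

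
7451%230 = 91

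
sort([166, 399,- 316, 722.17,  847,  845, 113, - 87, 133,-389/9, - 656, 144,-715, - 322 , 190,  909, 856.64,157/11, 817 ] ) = [ - 715, - 656, - 322,-316, - 87,-389/9 , 157/11,113, 133,144,166, 190,  399, 722.17, 817, 845, 847,856.64,909] 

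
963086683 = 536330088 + 426756595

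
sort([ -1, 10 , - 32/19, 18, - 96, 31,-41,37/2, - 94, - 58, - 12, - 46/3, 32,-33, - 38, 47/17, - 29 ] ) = [-96,-94,-58,-41, - 38, - 33, - 29, - 46/3, - 12, - 32/19, - 1,47/17,10,18 , 37/2,31,32]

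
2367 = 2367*1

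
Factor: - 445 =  - 5^1*89^1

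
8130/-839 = -8130/839 = - 9.69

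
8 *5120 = 40960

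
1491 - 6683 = - 5192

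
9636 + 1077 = 10713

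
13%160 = 13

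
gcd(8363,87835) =1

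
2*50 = 100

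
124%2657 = 124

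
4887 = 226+4661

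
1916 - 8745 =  - 6829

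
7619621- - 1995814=9615435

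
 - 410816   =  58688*(-7)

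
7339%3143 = 1053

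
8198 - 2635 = 5563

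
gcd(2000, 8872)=8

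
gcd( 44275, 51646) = 7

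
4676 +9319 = 13995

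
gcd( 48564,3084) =12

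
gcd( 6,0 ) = 6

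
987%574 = 413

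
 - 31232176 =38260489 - 69492665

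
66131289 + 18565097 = 84696386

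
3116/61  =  51 + 5/61 = 51.08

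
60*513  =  30780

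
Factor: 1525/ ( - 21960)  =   - 5/72 = - 2^(- 3)*3^( - 2)*5^1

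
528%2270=528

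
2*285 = 570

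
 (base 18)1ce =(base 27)ke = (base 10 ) 554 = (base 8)1052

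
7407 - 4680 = 2727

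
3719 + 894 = 4613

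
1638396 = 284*5769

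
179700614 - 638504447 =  - 458803833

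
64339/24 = 64339/24 = 2680.79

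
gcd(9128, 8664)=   8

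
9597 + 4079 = 13676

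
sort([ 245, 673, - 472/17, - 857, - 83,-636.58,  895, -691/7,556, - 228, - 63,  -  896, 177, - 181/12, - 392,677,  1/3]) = [ - 896, - 857, - 636.58, - 392, - 228 , - 691/7, - 83  , - 63, - 472/17, - 181/12, 1/3, 177,  245,556, 673,677, 895]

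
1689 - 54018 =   -  52329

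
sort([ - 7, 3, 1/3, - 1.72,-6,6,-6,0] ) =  [ - 7, - 6,-6,-1.72,0, 1/3,3, 6 ] 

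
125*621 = 77625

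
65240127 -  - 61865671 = 127105798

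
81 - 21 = 60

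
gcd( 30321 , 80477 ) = 1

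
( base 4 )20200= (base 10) 544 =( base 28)jc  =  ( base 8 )1040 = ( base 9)664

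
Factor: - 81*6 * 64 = -31104 =- 2^7*3^5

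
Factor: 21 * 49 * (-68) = -69972 = - 2^2*3^1*7^3*  17^1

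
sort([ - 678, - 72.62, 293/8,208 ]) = [ - 678 ,-72.62, 293/8, 208]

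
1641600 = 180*9120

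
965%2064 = 965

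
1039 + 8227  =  9266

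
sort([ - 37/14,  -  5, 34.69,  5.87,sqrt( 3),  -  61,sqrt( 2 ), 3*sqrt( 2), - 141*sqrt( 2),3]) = [ - 141*sqrt(2), - 61,-5, - 37/14,sqrt(2), sqrt( 3),3,3*sqrt( 2),  5.87,34.69]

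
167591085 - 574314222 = - 406723137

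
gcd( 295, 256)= 1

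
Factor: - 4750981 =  - 79^1*60139^1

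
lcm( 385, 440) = 3080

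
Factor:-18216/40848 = -33/74 =- 2^( - 1)*3^1*11^1 * 37^( - 1) 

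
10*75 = 750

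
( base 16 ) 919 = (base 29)2m9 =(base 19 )68b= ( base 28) 2R5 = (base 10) 2329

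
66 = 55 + 11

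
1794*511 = 916734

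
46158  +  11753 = 57911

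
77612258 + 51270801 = 128883059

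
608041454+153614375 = 761655829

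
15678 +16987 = 32665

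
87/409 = 87/409  =  0.21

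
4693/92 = 4693/92 = 51.01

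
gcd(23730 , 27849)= 3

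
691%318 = 55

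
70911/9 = 7879 = 7879.00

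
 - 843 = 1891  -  2734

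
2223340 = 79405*28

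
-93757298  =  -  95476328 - -1719030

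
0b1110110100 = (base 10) 948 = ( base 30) 11i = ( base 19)2bh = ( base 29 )13K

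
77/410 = 77/410 = 0.19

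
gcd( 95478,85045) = 1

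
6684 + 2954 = 9638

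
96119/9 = 96119/9 = 10679.89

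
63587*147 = 9347289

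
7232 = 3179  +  4053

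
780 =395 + 385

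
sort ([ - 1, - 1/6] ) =[ - 1,-1/6 ] 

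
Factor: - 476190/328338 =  - 5^1*11^1*13^1*17^(-1)*29^( - 1) = - 715/493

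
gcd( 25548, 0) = 25548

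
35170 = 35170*1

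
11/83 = 11/83 = 0.13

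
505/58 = 8 + 41/58 = 8.71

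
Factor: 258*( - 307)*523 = - 41424738 = - 2^1*3^1 * 43^1*307^1*523^1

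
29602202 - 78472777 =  - 48870575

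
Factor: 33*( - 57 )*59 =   -  3^2*11^1*19^1 * 59^1= - 110979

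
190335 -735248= - 544913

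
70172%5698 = 1796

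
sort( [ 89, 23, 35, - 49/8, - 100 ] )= [ - 100,-49/8,23, 35,89]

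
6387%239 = 173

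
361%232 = 129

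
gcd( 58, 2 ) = 2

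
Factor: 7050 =2^1*3^1*5^2*47^1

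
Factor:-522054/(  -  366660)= 2^( - 1)*3^(-1)*5^( - 1)*7^( - 1) * 13^1*23^1  =  299/210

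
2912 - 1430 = 1482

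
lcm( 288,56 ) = 2016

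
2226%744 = 738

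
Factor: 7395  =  3^1 * 5^1*17^1 * 29^1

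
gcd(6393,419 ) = 1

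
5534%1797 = 143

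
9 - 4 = 5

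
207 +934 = 1141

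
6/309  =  2/103 = 0.02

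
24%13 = 11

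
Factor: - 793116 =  - 2^2 * 3^2*22031^1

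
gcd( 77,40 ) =1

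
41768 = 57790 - 16022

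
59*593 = 34987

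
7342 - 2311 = 5031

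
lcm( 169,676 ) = 676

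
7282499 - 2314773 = 4967726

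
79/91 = 79/91=0.87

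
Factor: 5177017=293^1*17669^1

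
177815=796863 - 619048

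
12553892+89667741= 102221633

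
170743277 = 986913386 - 816170109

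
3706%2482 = 1224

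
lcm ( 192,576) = 576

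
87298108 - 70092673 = 17205435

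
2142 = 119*18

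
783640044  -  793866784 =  - 10226740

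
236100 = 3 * 78700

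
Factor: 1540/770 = 2   =  2^1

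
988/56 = 247/14 = 17.64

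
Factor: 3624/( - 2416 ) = - 3/2 = - 2^( - 1)*3^1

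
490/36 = 245/18 = 13.61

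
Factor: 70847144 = 2^3*43^1*205951^1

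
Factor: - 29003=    - 13^1*23^1*97^1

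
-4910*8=-39280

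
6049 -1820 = 4229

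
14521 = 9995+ 4526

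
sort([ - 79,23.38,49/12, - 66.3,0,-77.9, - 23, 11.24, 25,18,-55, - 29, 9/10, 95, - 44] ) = [ - 79, - 77.9,-66.3,-55,- 44, - 29, - 23,0,9/10, 49/12,11.24 , 18, 23.38,25, 95]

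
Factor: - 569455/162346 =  - 2^ ( -1) * 5^1*81173^(  -  1 ) *113891^1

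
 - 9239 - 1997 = -11236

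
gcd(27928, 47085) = 1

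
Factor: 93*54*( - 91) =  - 2^1*3^4*7^1*13^1*31^1 = -457002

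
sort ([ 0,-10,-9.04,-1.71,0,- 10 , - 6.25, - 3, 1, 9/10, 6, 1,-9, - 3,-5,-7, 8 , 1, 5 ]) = [- 10 ,-10 ,-9.04, - 9, - 7,-6.25, - 5, - 3,-3,-1.71,0, 0, 9/10,  1,  1,  1,5, 6, 8] 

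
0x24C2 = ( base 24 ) g82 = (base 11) 7085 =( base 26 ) dno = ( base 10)9410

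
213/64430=213/64430 =0.00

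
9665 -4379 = 5286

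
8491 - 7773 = 718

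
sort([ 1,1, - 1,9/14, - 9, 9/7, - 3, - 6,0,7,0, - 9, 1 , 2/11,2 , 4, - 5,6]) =[ - 9,  -  9, - 6 , - 5,-3, - 1,  0,0, 2/11,  9/14,  1,1,1,9/7,2,4,6,7 ] 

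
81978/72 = 13663/12 = 1138.58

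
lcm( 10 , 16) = 80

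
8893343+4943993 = 13837336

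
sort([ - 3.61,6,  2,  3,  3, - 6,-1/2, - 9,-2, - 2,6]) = [ -9, - 6,-3.61, - 2,-2, - 1/2,2, 3,3,6, 6] 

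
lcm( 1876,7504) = 7504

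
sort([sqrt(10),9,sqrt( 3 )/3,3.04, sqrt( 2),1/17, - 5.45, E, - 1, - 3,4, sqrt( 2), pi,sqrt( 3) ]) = [ - 5.45,- 3,-1,1/17, sqrt( 3)/3, sqrt ( 2), sqrt(2), sqrt(3),  E,3.04, pi, sqrt(10),4  ,  9 ]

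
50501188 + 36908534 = 87409722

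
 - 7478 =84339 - 91817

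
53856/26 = 26928/13 = 2071.38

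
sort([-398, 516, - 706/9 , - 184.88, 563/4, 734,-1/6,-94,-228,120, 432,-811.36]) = [-811.36, -398, - 228,  -  184.88, - 94,-706/9, - 1/6, 120, 563/4, 432, 516, 734 ] 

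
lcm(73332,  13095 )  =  366660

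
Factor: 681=3^1*227^1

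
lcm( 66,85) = 5610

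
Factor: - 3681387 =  - 3^2 * 409043^1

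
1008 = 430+578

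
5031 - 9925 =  - 4894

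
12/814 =6/407  =  0.01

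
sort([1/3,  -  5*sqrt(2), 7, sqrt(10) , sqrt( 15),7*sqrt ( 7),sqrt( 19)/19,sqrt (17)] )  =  [- 5*sqrt( 2),sqrt( 19)/19, 1/3,sqrt( 10 ),sqrt(15),sqrt ( 17),7,7*sqrt(7 ) ] 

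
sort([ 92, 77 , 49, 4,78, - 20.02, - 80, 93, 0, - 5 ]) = [- 80 ,-20.02,-5, 0,4, 49,  77, 78, 92,93]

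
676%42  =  4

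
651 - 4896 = -4245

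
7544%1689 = 788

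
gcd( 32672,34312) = 8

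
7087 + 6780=13867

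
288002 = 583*494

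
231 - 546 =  - 315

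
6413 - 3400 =3013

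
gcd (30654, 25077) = 39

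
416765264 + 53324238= 470089502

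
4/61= 4/61 = 0.07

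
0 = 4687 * 0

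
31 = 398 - 367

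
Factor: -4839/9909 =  - 1613/3303=- 3^( - 2) *367^(-1 )* 1613^1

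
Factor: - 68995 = - 5^1*13799^1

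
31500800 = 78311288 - 46810488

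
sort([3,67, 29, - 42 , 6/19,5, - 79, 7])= [ - 79, - 42,6/19, 3,5, 7,29,67 ] 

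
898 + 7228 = 8126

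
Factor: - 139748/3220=- 5^(  -  1)*7^1*31^1 = - 217/5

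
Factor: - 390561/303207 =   -  617/479=-479^(- 1)*617^1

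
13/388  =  13/388 = 0.03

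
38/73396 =19/36698 = 0.00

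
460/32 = 14 + 3/8 = 14.38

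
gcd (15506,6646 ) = 2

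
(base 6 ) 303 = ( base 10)111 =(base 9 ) 133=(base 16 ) 6f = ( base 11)a1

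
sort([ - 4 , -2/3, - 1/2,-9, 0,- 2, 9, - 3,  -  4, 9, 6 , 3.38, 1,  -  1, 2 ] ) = [-9, - 4,-4,-3,  -  2, - 1 , - 2/3, - 1/2, 0,1,2, 3.38, 6,9,9]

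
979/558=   1 + 421/558= 1.75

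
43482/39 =1114 + 12/13 = 1114.92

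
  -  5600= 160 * (- 35 ) 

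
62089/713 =87 + 58/713 = 87.08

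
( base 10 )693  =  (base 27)pi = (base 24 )14L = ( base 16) 2B5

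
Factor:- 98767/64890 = -2^( - 1)*3^( - 2 )*5^ (-1)*7^(- 1)*103^( - 1)*283^1*349^1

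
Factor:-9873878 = -2^1*7^1 * 705277^1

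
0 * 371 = 0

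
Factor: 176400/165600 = 49/46 = 2^( - 1)*7^2*23^ ( - 1) 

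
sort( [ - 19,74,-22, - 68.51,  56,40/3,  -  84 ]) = [ - 84,  -  68.51, - 22, - 19,40/3, 56, 74 ]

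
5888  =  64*92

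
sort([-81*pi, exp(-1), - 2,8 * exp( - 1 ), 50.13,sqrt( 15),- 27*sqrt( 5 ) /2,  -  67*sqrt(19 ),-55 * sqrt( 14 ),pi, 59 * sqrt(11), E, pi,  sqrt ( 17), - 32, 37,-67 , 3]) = [ - 67*sqrt( 19), -81*pi,- 55*sqrt (14), - 67,-32,-27*sqrt ( 5 )/2,  -  2, exp(  -  1), E, 8*exp (-1) , 3, pi,pi, sqrt( 15), sqrt( 17) , 37,50.13,59 * sqrt( 11)]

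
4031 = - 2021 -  - 6052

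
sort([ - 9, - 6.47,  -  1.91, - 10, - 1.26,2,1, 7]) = [ - 10 , - 9, - 6.47, - 1.91, - 1.26, 1, 2, 7 ] 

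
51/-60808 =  - 1+ 60757/60808 = - 0.00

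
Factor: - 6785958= - 2^1*3^1 * 17^1*66529^1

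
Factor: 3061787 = 37^1*83^1 * 997^1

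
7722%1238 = 294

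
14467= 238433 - 223966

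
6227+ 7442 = 13669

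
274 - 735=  - 461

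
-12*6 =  -72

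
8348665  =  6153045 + 2195620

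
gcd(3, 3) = 3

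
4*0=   0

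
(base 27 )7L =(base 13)132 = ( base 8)322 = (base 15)E0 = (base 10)210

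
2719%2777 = 2719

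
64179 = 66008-1829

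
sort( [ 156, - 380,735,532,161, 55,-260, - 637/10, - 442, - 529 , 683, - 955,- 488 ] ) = [-955, - 529, - 488, - 442, - 380, - 260,-637/10,55,156,161 , 532 , 683, 735] 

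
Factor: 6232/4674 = 2^2*3^( - 1) = 4/3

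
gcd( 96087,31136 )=1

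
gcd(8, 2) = 2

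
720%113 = 42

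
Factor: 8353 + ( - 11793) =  - 2^4 *5^1* 43^1 = -3440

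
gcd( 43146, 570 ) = 6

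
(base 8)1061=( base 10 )561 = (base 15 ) 276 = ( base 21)15f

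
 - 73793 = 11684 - 85477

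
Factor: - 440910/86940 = -71/14 = - 2^( - 1 ) * 7^( - 1)*71^1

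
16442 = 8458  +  7984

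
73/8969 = 73/8969 = 0.01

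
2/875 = 2/875 = 0.00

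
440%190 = 60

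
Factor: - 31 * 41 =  - 1271 = - 31^1*41^1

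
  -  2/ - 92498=1/46249 = 0.00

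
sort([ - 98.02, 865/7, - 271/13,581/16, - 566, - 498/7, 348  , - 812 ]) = [ - 812, - 566,-98.02,-498/7, - 271/13,  581/16,865/7,348 ] 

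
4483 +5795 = 10278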